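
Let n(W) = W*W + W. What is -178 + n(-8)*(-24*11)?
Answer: -14962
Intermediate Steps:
n(W) = W + W**2 (n(W) = W**2 + W = W + W**2)
-178 + n(-8)*(-24*11) = -178 + (-8*(1 - 8))*(-24*11) = -178 - 8*(-7)*(-264) = -178 + 56*(-264) = -178 - 14784 = -14962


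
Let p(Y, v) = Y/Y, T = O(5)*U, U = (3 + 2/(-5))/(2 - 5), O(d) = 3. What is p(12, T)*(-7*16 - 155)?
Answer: -267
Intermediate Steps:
U = -13/15 (U = (3 + 2*(-⅕))/(-3) = (3 - ⅖)*(-⅓) = (13/5)*(-⅓) = -13/15 ≈ -0.86667)
T = -13/5 (T = 3*(-13/15) = -13/5 ≈ -2.6000)
p(Y, v) = 1
p(12, T)*(-7*16 - 155) = 1*(-7*16 - 155) = 1*(-112 - 155) = 1*(-267) = -267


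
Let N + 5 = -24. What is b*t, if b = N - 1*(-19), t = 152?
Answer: -1520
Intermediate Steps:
N = -29 (N = -5 - 24 = -29)
b = -10 (b = -29 - 1*(-19) = -29 + 19 = -10)
b*t = -10*152 = -1520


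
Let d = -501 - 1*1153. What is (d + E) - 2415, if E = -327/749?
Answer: -3048008/749 ≈ -4069.4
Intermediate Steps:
d = -1654 (d = -501 - 1153 = -1654)
E = -327/749 (E = -327*1/749 = -327/749 ≈ -0.43658)
(d + E) - 2415 = (-1654 - 327/749) - 2415 = -1239173/749 - 2415 = -3048008/749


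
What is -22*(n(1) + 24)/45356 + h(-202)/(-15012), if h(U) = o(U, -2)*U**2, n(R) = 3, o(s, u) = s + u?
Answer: 15730631357/28370178 ≈ 554.48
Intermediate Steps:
h(U) = U**2*(-2 + U) (h(U) = (U - 2)*U**2 = (-2 + U)*U**2 = U**2*(-2 + U))
-22*(n(1) + 24)/45356 + h(-202)/(-15012) = -22*(3 + 24)/45356 + ((-202)**2*(-2 - 202))/(-15012) = -22*27*(1/45356) + (40804*(-204))*(-1/15012) = -594*1/45356 - 8324016*(-1/15012) = -297/22678 + 693668/1251 = 15730631357/28370178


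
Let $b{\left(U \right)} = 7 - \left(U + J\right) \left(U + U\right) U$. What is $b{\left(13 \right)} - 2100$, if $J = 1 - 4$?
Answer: $-5473$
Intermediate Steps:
$J = -3$
$b{\left(U \right)} = 7 - 2 U^{2} \left(-3 + U\right)$ ($b{\left(U \right)} = 7 - \left(U - 3\right) \left(U + U\right) U = 7 - \left(-3 + U\right) 2 U U = 7 - 2 U \left(-3 + U\right) U = 7 - 2 U^{2} \left(-3 + U\right)$)
$b{\left(13 \right)} - 2100 = \left(7 - 2 \cdot 13^{3} + 6 \cdot 13^{2}\right) - 2100 = \left(7 - 4394 + 6 \cdot 169\right) - 2100 = \left(7 - 4394 + 1014\right) - 2100 = -3373 - 2100 = -5473$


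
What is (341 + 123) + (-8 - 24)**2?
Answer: 1488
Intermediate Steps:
(341 + 123) + (-8 - 24)**2 = 464 + (-32)**2 = 464 + 1024 = 1488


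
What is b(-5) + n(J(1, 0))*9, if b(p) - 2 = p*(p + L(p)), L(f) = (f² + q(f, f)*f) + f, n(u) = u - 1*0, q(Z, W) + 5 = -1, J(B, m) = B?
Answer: -214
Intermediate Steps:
q(Z, W) = -6 (q(Z, W) = -5 - 1 = -6)
n(u) = u (n(u) = u + 0 = u)
L(f) = f² - 5*f (L(f) = (f² - 6*f) + f = f² - 5*f)
b(p) = 2 + p*(p + p*(-5 + p))
b(-5) + n(J(1, 0))*9 = (2 + (-5)³ - 4*(-5)²) + 1*9 = (2 - 125 - 4*25) + 9 = (2 - 125 - 100) + 9 = -223 + 9 = -214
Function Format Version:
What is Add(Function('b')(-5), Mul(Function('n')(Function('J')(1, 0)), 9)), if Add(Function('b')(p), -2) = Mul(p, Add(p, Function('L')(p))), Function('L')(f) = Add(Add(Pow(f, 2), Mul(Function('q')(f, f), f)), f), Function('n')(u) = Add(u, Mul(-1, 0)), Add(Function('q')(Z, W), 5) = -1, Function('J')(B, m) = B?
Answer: -214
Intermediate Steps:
Function('q')(Z, W) = -6 (Function('q')(Z, W) = Add(-5, -1) = -6)
Function('n')(u) = u (Function('n')(u) = Add(u, 0) = u)
Function('L')(f) = Add(Pow(f, 2), Mul(-5, f)) (Function('L')(f) = Add(Add(Pow(f, 2), Mul(-6, f)), f) = Add(Pow(f, 2), Mul(-5, f)))
Function('b')(p) = Add(2, Mul(p, Add(p, Mul(p, Add(-5, p)))))
Add(Function('b')(-5), Mul(Function('n')(Function('J')(1, 0)), 9)) = Add(Add(2, Pow(-5, 3), Mul(-4, Pow(-5, 2))), Mul(1, 9)) = Add(Add(2, -125, Mul(-4, 25)), 9) = Add(Add(2, -125, -100), 9) = Add(-223, 9) = -214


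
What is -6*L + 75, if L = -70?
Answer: 495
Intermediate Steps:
-6*L + 75 = -6*(-70) + 75 = 420 + 75 = 495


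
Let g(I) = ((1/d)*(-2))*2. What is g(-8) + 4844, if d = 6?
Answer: 14530/3 ≈ 4843.3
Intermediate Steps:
g(I) = -⅔ (g(I) = ((1/6)*(-2))*2 = ((1*(⅙))*(-2))*2 = ((⅙)*(-2))*2 = -⅓*2 = -⅔)
g(-8) + 4844 = -⅔ + 4844 = 14530/3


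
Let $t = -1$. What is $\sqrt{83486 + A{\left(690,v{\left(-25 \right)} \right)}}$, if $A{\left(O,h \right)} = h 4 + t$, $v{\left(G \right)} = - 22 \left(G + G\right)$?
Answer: $9 \sqrt{1085} \approx 296.45$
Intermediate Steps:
$v{\left(G \right)} = - 44 G$ ($v{\left(G \right)} = - 22 \cdot 2 G = - 44 G$)
$A{\left(O,h \right)} = -1 + 4 h$ ($A{\left(O,h \right)} = h 4 - 1 = 4 h - 1 = -1 + 4 h$)
$\sqrt{83486 + A{\left(690,v{\left(-25 \right)} \right)}} = \sqrt{83486 - \left(1 - 4 \left(\left(-44\right) \left(-25\right)\right)\right)} = \sqrt{83486 + \left(-1 + 4 \cdot 1100\right)} = \sqrt{83486 + \left(-1 + 4400\right)} = \sqrt{83486 + 4399} = \sqrt{87885} = 9 \sqrt{1085}$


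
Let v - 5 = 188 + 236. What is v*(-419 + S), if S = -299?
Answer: -308022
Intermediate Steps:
v = 429 (v = 5 + (188 + 236) = 5 + 424 = 429)
v*(-419 + S) = 429*(-419 - 299) = 429*(-718) = -308022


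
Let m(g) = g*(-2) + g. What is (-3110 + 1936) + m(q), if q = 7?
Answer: -1181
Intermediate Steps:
m(g) = -g (m(g) = -2*g + g = -g)
(-3110 + 1936) + m(q) = (-3110 + 1936) - 1*7 = -1174 - 7 = -1181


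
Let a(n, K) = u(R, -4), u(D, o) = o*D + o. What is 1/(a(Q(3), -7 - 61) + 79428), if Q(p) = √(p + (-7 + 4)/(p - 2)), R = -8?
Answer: 1/79456 ≈ 1.2586e-5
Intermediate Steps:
u(D, o) = o + D*o (u(D, o) = D*o + o = o + D*o)
Q(p) = √(p - 3/(-2 + p))
a(n, K) = 28 (a(n, K) = -4*(1 - 8) = -4*(-7) = 28)
1/(a(Q(3), -7 - 61) + 79428) = 1/(28 + 79428) = 1/79456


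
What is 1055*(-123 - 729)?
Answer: -898860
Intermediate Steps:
1055*(-123 - 729) = 1055*(-852) = -898860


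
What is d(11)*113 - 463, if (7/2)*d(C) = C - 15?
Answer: -4145/7 ≈ -592.14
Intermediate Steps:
d(C) = -30/7 + 2*C/7 (d(C) = 2*(C - 15)/7 = 2*(-15 + C)/7 = -30/7 + 2*C/7)
d(11)*113 - 463 = (-30/7 + (2/7)*11)*113 - 463 = (-30/7 + 22/7)*113 - 463 = -8/7*113 - 463 = -904/7 - 463 = -4145/7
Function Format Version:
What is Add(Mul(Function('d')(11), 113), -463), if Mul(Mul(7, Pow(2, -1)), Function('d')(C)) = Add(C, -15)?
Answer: Rational(-4145, 7) ≈ -592.14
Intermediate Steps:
Function('d')(C) = Add(Rational(-30, 7), Mul(Rational(2, 7), C)) (Function('d')(C) = Mul(Rational(2, 7), Add(C, -15)) = Mul(Rational(2, 7), Add(-15, C)) = Add(Rational(-30, 7), Mul(Rational(2, 7), C)))
Add(Mul(Function('d')(11), 113), -463) = Add(Mul(Add(Rational(-30, 7), Mul(Rational(2, 7), 11)), 113), -463) = Add(Mul(Add(Rational(-30, 7), Rational(22, 7)), 113), -463) = Add(Mul(Rational(-8, 7), 113), -463) = Add(Rational(-904, 7), -463) = Rational(-4145, 7)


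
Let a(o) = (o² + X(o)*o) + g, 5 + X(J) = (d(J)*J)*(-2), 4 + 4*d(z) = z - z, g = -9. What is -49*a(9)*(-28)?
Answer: 259308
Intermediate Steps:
d(z) = -1 (d(z) = -1 + (z - z)/4 = -1 + (¼)*0 = -1 + 0 = -1)
X(J) = -5 + 2*J (X(J) = -5 - J*(-2) = -5 + 2*J)
a(o) = -9 + o² + o*(-5 + 2*o) (a(o) = (o² + (-5 + 2*o)*o) - 9 = (o² + o*(-5 + 2*o)) - 9 = -9 + o² + o*(-5 + 2*o))
-49*a(9)*(-28) = -49*(-9 - 5*9 + 3*9²)*(-28) = -49*(-9 - 45 + 3*81)*(-28) = -49*(-9 - 45 + 243)*(-28) = -49*189*(-28) = -9261*(-28) = 259308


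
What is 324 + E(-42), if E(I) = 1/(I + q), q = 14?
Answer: 9071/28 ≈ 323.96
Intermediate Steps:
E(I) = 1/(14 + I) (E(I) = 1/(I + 14) = 1/(14 + I))
324 + E(-42) = 324 + 1/(14 - 42) = 324 + 1/(-28) = 324 - 1/28 = 9071/28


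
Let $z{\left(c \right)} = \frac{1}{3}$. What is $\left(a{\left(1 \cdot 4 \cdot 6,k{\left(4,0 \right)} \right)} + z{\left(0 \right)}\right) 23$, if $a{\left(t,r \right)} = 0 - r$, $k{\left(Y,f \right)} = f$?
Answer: $\frac{23}{3} \approx 7.6667$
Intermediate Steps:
$z{\left(c \right)} = \frac{1}{3}$
$a{\left(t,r \right)} = - r$
$\left(a{\left(1 \cdot 4 \cdot 6,k{\left(4,0 \right)} \right)} + z{\left(0 \right)}\right) 23 = \left(\left(-1\right) 0 + \frac{1}{3}\right) 23 = \left(0 + \frac{1}{3}\right) 23 = \frac{1}{3} \cdot 23 = \frac{23}{3}$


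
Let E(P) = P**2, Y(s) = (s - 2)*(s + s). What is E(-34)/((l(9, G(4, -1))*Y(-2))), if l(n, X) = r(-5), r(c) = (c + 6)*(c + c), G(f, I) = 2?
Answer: -289/40 ≈ -7.2250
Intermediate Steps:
r(c) = 2*c*(6 + c) (r(c) = (6 + c)*(2*c) = 2*c*(6 + c))
l(n, X) = -10 (l(n, X) = 2*(-5)*(6 - 5) = 2*(-5)*1 = -10)
Y(s) = 2*s*(-2 + s) (Y(s) = (-2 + s)*(2*s) = 2*s*(-2 + s))
E(-34)/((l(9, G(4, -1))*Y(-2))) = (-34)**2/((-20*(-2)*(-2 - 2))) = 1156/((-20*(-2)*(-4))) = 1156/((-10*16)) = 1156/(-160) = 1156*(-1/160) = -289/40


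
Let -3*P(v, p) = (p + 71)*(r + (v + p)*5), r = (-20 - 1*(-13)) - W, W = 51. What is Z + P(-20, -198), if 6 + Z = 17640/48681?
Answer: -262900682/5409 ≈ -48604.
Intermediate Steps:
Z = -30494/5409 (Z = -6 + 17640/48681 = -6 + 17640*(1/48681) = -6 + 1960/5409 = -30494/5409 ≈ -5.6376)
r = -58 (r = (-20 - 1*(-13)) - 1*51 = (-20 + 13) - 51 = -7 - 51 = -58)
P(v, p) = -(71 + p)*(-58 + 5*p + 5*v)/3 (P(v, p) = -(p + 71)*(-58 + (v + p)*5)/3 = -(71 + p)*(-58 + (p + v)*5)/3 = -(71 + p)*(-58 + (5*p + 5*v))/3 = -(71 + p)*(-58 + 5*p + 5*v)/3)
Z + P(-20, -198) = -30494/5409 + (4118/3 - 99*(-198) - 355/3*(-20) - 5/3*(-198)² - 5/3*(-198)*(-20)) = -30494/5409 + (4118/3 + 19602 + 7100/3 - 5/3*39204 - 6600) = -30494/5409 + (4118/3 + 19602 + 7100/3 - 65340 - 6600) = -30494/5409 - 145796/3 = -262900682/5409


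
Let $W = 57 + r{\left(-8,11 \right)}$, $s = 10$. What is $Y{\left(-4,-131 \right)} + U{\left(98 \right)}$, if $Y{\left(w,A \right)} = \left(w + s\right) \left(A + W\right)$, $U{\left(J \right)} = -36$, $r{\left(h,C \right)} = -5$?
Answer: $-510$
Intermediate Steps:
$W = 52$ ($W = 57 - 5 = 52$)
$Y{\left(w,A \right)} = \left(10 + w\right) \left(52 + A\right)$ ($Y{\left(w,A \right)} = \left(w + 10\right) \left(A + 52\right) = \left(10 + w\right) \left(52 + A\right)$)
$Y{\left(-4,-131 \right)} + U{\left(98 \right)} = \left(520 + 10 \left(-131\right) + 52 \left(-4\right) - -524\right) - 36 = \left(520 - 1310 - 208 + 524\right) - 36 = -474 - 36 = -510$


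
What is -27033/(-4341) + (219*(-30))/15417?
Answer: 14379533/2478711 ≈ 5.8012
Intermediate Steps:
-27033/(-4341) + (219*(-30))/15417 = -27033*(-1/4341) - 6570*1/15417 = 9011/1447 - 730/1713 = 14379533/2478711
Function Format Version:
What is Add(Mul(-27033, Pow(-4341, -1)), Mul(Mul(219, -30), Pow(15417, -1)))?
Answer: Rational(14379533, 2478711) ≈ 5.8012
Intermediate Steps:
Add(Mul(-27033, Pow(-4341, -1)), Mul(Mul(219, -30), Pow(15417, -1))) = Add(Mul(-27033, Rational(-1, 4341)), Mul(-6570, Rational(1, 15417))) = Add(Rational(9011, 1447), Rational(-730, 1713)) = Rational(14379533, 2478711)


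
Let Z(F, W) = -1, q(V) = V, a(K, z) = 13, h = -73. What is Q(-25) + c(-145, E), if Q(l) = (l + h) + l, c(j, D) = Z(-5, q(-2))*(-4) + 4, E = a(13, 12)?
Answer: -115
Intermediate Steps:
E = 13
c(j, D) = 8 (c(j, D) = -1*(-4) + 4 = 4 + 4 = 8)
Q(l) = -73 + 2*l (Q(l) = (l - 73) + l = (-73 + l) + l = -73 + 2*l)
Q(-25) + c(-145, E) = (-73 + 2*(-25)) + 8 = (-73 - 50) + 8 = -123 + 8 = -115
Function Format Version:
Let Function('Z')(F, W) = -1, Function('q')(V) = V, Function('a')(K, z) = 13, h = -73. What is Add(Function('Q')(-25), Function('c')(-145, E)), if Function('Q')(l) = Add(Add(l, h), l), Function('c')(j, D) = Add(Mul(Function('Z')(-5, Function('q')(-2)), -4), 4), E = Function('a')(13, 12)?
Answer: -115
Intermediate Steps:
E = 13
Function('c')(j, D) = 8 (Function('c')(j, D) = Add(Mul(-1, -4), 4) = Add(4, 4) = 8)
Function('Q')(l) = Add(-73, Mul(2, l)) (Function('Q')(l) = Add(Add(l, -73), l) = Add(Add(-73, l), l) = Add(-73, Mul(2, l)))
Add(Function('Q')(-25), Function('c')(-145, E)) = Add(Add(-73, Mul(2, -25)), 8) = Add(Add(-73, -50), 8) = Add(-123, 8) = -115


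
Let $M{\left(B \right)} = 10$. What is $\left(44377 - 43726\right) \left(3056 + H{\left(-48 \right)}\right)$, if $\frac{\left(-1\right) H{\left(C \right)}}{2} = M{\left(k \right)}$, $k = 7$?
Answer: $1976436$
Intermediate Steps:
$H{\left(C \right)} = -20$ ($H{\left(C \right)} = \left(-2\right) 10 = -20$)
$\left(44377 - 43726\right) \left(3056 + H{\left(-48 \right)}\right) = \left(44377 - 43726\right) \left(3056 - 20\right) = 651 \cdot 3036 = 1976436$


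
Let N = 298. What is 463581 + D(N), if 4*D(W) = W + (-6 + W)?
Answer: 927457/2 ≈ 4.6373e+5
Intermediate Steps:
D(W) = -3/2 + W/2 (D(W) = (W + (-6 + W))/4 = (-6 + 2*W)/4 = -3/2 + W/2)
463581 + D(N) = 463581 + (-3/2 + (½)*298) = 463581 + (-3/2 + 149) = 463581 + 295/2 = 927457/2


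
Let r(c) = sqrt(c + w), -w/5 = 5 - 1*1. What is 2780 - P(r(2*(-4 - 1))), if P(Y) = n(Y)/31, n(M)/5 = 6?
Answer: 86150/31 ≈ 2779.0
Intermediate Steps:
w = -20 (w = -5*(5 - 1*1) = -5*(5 - 1) = -5*4 = -20)
n(M) = 30 (n(M) = 5*6 = 30)
r(c) = sqrt(-20 + c) (r(c) = sqrt(c - 20) = sqrt(-20 + c))
P(Y) = 30/31
2780 - P(r(2*(-4 - 1))) = 2780 - 1*30/31 = 2780 - 30/31 = 86150/31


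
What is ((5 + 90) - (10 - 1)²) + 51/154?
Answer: 2207/154 ≈ 14.331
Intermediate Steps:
((5 + 90) - (10 - 1)²) + 51/154 = (95 - 1*9²) + 51*(1/154) = (95 - 1*81) + 51/154 = (95 - 81) + 51/154 = 14 + 51/154 = 2207/154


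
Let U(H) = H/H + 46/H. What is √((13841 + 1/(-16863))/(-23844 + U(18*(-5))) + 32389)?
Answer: √294525145685045678430874/3015548459 ≈ 179.97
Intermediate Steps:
U(H) = 1 + 46/H
√((13841 + 1/(-16863))/(-23844 + U(18*(-5))) + 32389) = √((13841 + 1/(-16863))/(-23844 + (46 + 18*(-5))/((18*(-5)))) + 32389) = √((13841 - 1/16863)/(-23844 + (46 - 90)/(-90)) + 32389) = √(233400782/(16863*(-23844 - 1/90*(-44))) + 32389) = √(233400782/(16863*(-23844 + 22/45)) + 32389) = √(233400782/(16863*(-1072958/45)) + 32389) = √((233400782/16863)*(-45/1072958) + 32389) = √(-1750505865/3015548459 + 32389) = √(97668848532686/3015548459) = √294525145685045678430874/3015548459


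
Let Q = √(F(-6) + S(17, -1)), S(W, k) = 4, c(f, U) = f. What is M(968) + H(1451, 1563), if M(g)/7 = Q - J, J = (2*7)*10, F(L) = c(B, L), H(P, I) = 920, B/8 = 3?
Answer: -60 + 14*√7 ≈ -22.959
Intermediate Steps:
B = 24 (B = 8*3 = 24)
F(L) = 24
J = 140 (J = 14*10 = 140)
Q = 2*√7 (Q = √(24 + 4) = √28 = 2*√7 ≈ 5.2915)
M(g) = -980 + 14*√7 (M(g) = 7*(2*√7 - 1*140) = 7*(2*√7 - 140) = 7*(-140 + 2*√7) = -980 + 14*√7)
M(968) + H(1451, 1563) = (-980 + 14*√7) + 920 = -60 + 14*√7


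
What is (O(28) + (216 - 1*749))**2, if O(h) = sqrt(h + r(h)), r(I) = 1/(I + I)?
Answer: (14924 - sqrt(21966))**2/784 ≈ 2.7847e+5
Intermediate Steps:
r(I) = 1/(2*I)
O(h) = sqrt(h + 1/(2*h))
(O(28) + (216 - 1*749))**2 = (sqrt(2/28 + 4*28)/2 + (216 - 1*749))**2 = (sqrt(2*(1/28) + 112)/2 + (216 - 749))**2 = (sqrt(1/14 + 112)/2 - 533)**2 = (sqrt(1569/14)/2 - 533)**2 = ((sqrt(21966)/14)/2 - 533)**2 = (sqrt(21966)/28 - 533)**2 = (-533 + sqrt(21966)/28)**2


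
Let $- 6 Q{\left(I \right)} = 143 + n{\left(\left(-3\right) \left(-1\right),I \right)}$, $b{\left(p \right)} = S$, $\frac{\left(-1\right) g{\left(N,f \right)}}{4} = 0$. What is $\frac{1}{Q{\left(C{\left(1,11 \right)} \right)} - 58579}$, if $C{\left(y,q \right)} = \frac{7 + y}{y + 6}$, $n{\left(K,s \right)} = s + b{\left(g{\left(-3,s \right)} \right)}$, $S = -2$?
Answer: $- \frac{42}{2461313} \approx -1.7064 \cdot 10^{-5}$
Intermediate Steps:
$g{\left(N,f \right)} = 0$ ($g{\left(N,f \right)} = \left(-4\right) 0 = 0$)
$b{\left(p \right)} = -2$
$n{\left(K,s \right)} = -2 + s$ ($n{\left(K,s \right)} = s - 2 = -2 + s$)
$C{\left(y,q \right)} = \frac{7 + y}{6 + y}$
$Q{\left(I \right)} = - \frac{47}{2} - \frac{I}{6}$ ($Q{\left(I \right)} = - \frac{143 + \left(-2 + I\right)}{6} = - \frac{141 + I}{6} = - \frac{47}{2} - \frac{I}{6}$)
$\frac{1}{Q{\left(C{\left(1,11 \right)} \right)} - 58579} = \frac{1}{\left(- \frac{47}{2} - \frac{\frac{1}{6 + 1} \left(7 + 1\right)}{6}\right) - 58579} = \frac{1}{\left(- \frac{47}{2} - \frac{\frac{1}{7} \cdot 8}{6}\right) - 58579} = \frac{1}{\left(- \frac{47}{2} - \frac{4}{21}\right) - 58579} = \frac{1}{- \frac{995}{42} - 58579} = \frac{1}{- \frac{2461313}{42}} = - \frac{42}{2461313}$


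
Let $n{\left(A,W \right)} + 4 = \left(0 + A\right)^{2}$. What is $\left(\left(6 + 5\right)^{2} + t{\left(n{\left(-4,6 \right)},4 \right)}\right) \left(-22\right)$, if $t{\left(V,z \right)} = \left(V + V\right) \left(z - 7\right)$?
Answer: $-1078$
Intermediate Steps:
$n{\left(A,W \right)} = -4 + A^{2}$ ($n{\left(A,W \right)} = -4 + \left(0 + A\right)^{2} = -4 + A^{2}$)
$t{\left(V,z \right)} = 2 V \left(-7 + z\right)$
$\left(\left(6 + 5\right)^{2} + t{\left(n{\left(-4,6 \right)},4 \right)}\right) \left(-22\right) = \left(\left(6 + 5\right)^{2} + 2 \left(-4 + \left(-4\right)^{2}\right) \left(-7 + 4\right)\right) \left(-22\right) = \left(11^{2} + 2 \left(-4 + 16\right) \left(-3\right)\right) \left(-22\right) = \left(121 + 2 \cdot 12 \left(-3\right)\right) \left(-22\right) = \left(121 - 72\right) \left(-22\right) = 49 \left(-22\right) = -1078$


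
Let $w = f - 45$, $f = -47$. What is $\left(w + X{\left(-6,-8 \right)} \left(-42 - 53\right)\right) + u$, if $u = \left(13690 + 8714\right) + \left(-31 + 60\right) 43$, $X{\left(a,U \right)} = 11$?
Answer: $22514$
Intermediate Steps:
$w = -92$ ($w = -47 - 45 = -92$)
$u = 23651$ ($u = 22404 + 29 \cdot 43 = 22404 + 1247 = 23651$)
$\left(w + X{\left(-6,-8 \right)} \left(-42 - 53\right)\right) + u = \left(-92 + 11 \left(-42 - 53\right)\right) + 23651 = \left(-92 + 11 \left(-95\right)\right) + 23651 = \left(-92 - 1045\right) + 23651 = -1137 + 23651 = 22514$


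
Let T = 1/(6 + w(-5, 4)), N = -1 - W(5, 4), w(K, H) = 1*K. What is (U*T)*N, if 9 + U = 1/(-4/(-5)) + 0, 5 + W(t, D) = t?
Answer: 31/4 ≈ 7.7500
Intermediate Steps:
W(t, D) = -5 + t
w(K, H) = K
N = -1 (N = -1 - (-5 + 5) = -1 - 1*0 = -1 + 0 = -1)
T = 1 (T = 1/(6 - 5) = 1/1 = 1)
U = -31/4 (U = -9 + (1/(-4/(-5)) + 0) = -9 + (1/(-4*(-⅕)) + 0) = -9 + (1/(⅘) + 0) = -9 + (5/4 + 0) = -9 + 5/4 = -31/4 ≈ -7.7500)
(U*T)*N = -31/4*1*(-1) = -31/4*(-1) = 31/4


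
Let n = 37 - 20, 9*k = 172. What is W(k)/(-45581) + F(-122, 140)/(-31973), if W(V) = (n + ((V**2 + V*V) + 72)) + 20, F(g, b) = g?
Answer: -1723636639/118046266353 ≈ -0.014601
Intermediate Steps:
k = 172/9 (k = (1/9)*172 = 172/9 ≈ 19.111)
n = 17
W(V) = 109 + 2*V**2 (W(V) = (17 + ((V**2 + V*V) + 72)) + 20 = (17 + ((V**2 + V**2) + 72)) + 20 = (17 + (2*V**2 + 72)) + 20 = (17 + (72 + 2*V**2)) + 20 = (89 + 2*V**2) + 20 = 109 + 2*V**2)
W(k)/(-45581) + F(-122, 140)/(-31973) = (109 + 2*(172/9)**2)/(-45581) - 122/(-31973) = (109 + 2*(29584/81))*(-1/45581) - 122*(-1/31973) = (109 + 59168/81)*(-1/45581) + 122/31973 = (67997/81)*(-1/45581) + 122/31973 = -67997/3692061 + 122/31973 = -1723636639/118046266353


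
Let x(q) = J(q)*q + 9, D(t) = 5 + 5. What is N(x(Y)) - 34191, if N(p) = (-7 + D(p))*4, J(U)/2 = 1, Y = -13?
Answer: -34179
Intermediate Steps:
J(U) = 2 (J(U) = 2*1 = 2)
D(t) = 10
x(q) = 9 + 2*q (x(q) = 2*q + 9 = 9 + 2*q)
N(p) = 12 (N(p) = (-7 + 10)*4 = 3*4 = 12)
N(x(Y)) - 34191 = 12 - 34191 = -34179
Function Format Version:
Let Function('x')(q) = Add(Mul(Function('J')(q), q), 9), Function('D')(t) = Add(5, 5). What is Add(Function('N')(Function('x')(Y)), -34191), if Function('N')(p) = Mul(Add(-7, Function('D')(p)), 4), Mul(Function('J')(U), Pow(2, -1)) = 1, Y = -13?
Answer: -34179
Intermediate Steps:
Function('J')(U) = 2 (Function('J')(U) = Mul(2, 1) = 2)
Function('D')(t) = 10
Function('x')(q) = Add(9, Mul(2, q)) (Function('x')(q) = Add(Mul(2, q), 9) = Add(9, Mul(2, q)))
Function('N')(p) = 12 (Function('N')(p) = Mul(Add(-7, 10), 4) = Mul(3, 4) = 12)
Add(Function('N')(Function('x')(Y)), -34191) = Add(12, -34191) = -34179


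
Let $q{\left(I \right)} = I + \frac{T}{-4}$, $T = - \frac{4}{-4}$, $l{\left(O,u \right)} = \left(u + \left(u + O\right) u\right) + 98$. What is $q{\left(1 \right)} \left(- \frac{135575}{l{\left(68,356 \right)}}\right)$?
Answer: $- \frac{135575}{201864} \approx -0.67162$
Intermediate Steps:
$l{\left(O,u \right)} = 98 + u + u \left(O + u\right)$ ($l{\left(O,u \right)} = \left(u + \left(O + u\right) u\right) + 98 = \left(u + u \left(O + u\right)\right) + 98 = 98 + u + u \left(O + u\right)$)
$T = 1$ ($T = \left(-4\right) \left(- \frac{1}{4}\right) = 1$)
$q{\left(I \right)} = - \frac{1}{4} + I$ ($q{\left(I \right)} = I + 1 \frac{1}{-4} = I + 1 \left(- \frac{1}{4}\right) = I - \frac{1}{4} = - \frac{1}{4} + I$)
$q{\left(1 \right)} \left(- \frac{135575}{l{\left(68,356 \right)}}\right) = \left(- \frac{1}{4} + 1\right) \left(- \frac{135575}{98 + 356 + 356^{2} + 68 \cdot 356}\right) = \frac{3 \left(- \frac{135575}{98 + 356 + 126736 + 24208}\right)}{4} = \frac{3 \left(- \frac{135575}{151398}\right)}{4} = \frac{3 \left(\left(-135575\right) \frac{1}{151398}\right)}{4} = \frac{3}{4} \left(- \frac{135575}{151398}\right) = - \frac{135575}{201864}$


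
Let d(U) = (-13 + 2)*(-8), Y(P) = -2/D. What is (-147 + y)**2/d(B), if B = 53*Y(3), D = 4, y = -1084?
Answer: 1515361/88 ≈ 17220.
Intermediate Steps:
Y(P) = -1/2 (Y(P) = -2/4 = -2*1/4 = -1/2)
B = -53/2 (B = 53*(-1/2) = -53/2 ≈ -26.500)
d(U) = 88 (d(U) = -11*(-8) = 88)
(-147 + y)**2/d(B) = (-147 - 1084)**2/88 = (-1231)**2*(1/88) = 1515361*(1/88) = 1515361/88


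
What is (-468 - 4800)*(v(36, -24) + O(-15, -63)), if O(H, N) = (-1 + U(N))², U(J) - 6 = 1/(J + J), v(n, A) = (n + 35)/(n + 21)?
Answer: -3464987929/25137 ≈ -1.3784e+5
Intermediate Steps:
v(n, A) = (35 + n)/(21 + n)
U(J) = 6 + 1/(2*J) (U(J) = 6 + 1/(J + J) = 6 + 1/(2*J))
O(H, N) = (5 + 1/(2*N))² (O(H, N) = (-1 + (6 + 1/(2*N)))² = (5 + 1/(2*N))²)
(-468 - 4800)*(v(36, -24) + O(-15, -63)) = (-468 - 4800)*((35 + 36)/(21 + 36) + (¼)*(1 + 10*(-63))²/(-63)²) = -5268*(71/57 + (¼)*(1/3969)*(1 - 630)²) = -5268*((1/57)*71 + (¼)*(1/3969)*(-629)²) = -5268*(71/57 + (¼)*(1/3969)*395641) = -5268*(71/57 + 395641/15876) = -5268*7892911/301644 = -3464987929/25137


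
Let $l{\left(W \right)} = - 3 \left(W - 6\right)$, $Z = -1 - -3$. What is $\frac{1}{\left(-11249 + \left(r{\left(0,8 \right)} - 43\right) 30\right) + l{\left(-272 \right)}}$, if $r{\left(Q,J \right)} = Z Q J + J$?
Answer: $- \frac{1}{11465} \approx -8.7222 \cdot 10^{-5}$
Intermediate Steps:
$Z = 2$ ($Z = -1 + 3 = 2$)
$r{\left(Q,J \right)} = J + 2 J Q$ ($r{\left(Q,J \right)} = 2 Q J + J = 2 J Q + J = J + 2 J Q$)
$l{\left(W \right)} = 18 - 3 W$ ($l{\left(W \right)} = - 3 \left(W - 6\right) = - 3 \left(-6 + W\right) = 18 - 3 W$)
$\frac{1}{\left(-11249 + \left(r{\left(0,8 \right)} - 43\right) 30\right) + l{\left(-272 \right)}} = \frac{1}{\left(-11249 + \left(8 \left(1 + 2 \cdot 0\right) - 43\right) 30\right) + \left(18 - -816\right)} = \frac{1}{\left(-11249 + \left(8 \left(1 + 0\right) - 43\right) 30\right) + \left(18 + 816\right)} = \frac{1}{\left(-11249 + \left(8 \cdot 1 - 43\right) 30\right) + 834} = \frac{1}{\left(-11249 + \left(8 - 43\right) 30\right) + 834} = \frac{1}{\left(-11249 - 1050\right) + 834} = \frac{1}{-12299 + 834} = \frac{1}{-11465} = - \frac{1}{11465}$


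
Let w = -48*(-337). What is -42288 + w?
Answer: -26112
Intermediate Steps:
w = 16176
-42288 + w = -42288 + 16176 = -26112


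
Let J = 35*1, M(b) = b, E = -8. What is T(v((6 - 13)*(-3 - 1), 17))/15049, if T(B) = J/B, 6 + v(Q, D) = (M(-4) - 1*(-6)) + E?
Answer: -35/180588 ≈ -0.00019381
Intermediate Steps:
J = 35
v(Q, D) = -12 (v(Q, D) = -6 + ((-4 - 1*(-6)) - 8) = -6 + ((-4 + 6) - 8) = -6 + (2 - 8) = -6 - 6 = -12)
T(B) = 35/B
T(v((6 - 13)*(-3 - 1), 17))/15049 = (35/(-12))/15049 = (35*(-1/12))*(1/15049) = -35/12*1/15049 = -35/180588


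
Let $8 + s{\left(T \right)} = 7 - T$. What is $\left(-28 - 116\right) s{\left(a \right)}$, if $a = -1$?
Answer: $0$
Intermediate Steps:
$s{\left(T \right)} = -1 - T$ ($s{\left(T \right)} = -8 - \left(-7 + T\right) = -1 - T$)
$\left(-28 - 116\right) s{\left(a \right)} = \left(-28 - 116\right) \left(-1 - -1\right) = - 144 \left(-1 + 1\right) = \left(-144\right) 0 = 0$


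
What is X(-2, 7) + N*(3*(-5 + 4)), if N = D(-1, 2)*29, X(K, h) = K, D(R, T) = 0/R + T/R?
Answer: 172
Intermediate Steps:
D(R, T) = T/R (D(R, T) = 0 + T/R = T/R)
N = -58 (N = (2/(-1))*29 = (2*(-1))*29 = -2*29 = -58)
X(-2, 7) + N*(3*(-5 + 4)) = -2 - 174*(-5 + 4) = -2 - 174*(-1) = -2 - 58*(-3) = -2 + 174 = 172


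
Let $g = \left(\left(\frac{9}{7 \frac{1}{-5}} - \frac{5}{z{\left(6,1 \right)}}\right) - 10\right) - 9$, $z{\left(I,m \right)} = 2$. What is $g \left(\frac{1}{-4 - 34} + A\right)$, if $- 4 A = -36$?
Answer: $- \frac{133331}{532} \approx -250.62$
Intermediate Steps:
$A = 9$ ($A = \left(- \frac{1}{4}\right) \left(-36\right) = 9$)
$g = - \frac{391}{14}$ ($g = \left(\left(\frac{9}{7 \frac{1}{-5}} - \frac{5}{2}\right) - 10\right) - 9 = \left(\left(\frac{9}{7 \left(- \frac{1}{5}\right)} - \frac{5}{2}\right) - 10\right) - 9 = \left(\left(\frac{9}{- \frac{7}{5}} - \frac{5}{2}\right) - 10\right) - 9 = \left(\left(9 \left(- \frac{5}{7}\right) - \frac{5}{2}\right) - 10\right) - 9 = \left(\left(- \frac{45}{7} - \frac{5}{2}\right) - 10\right) - 9 = \left(- \frac{125}{14} - 10\right) - 9 = - \frac{265}{14} - 9 = - \frac{391}{14} \approx -27.929$)
$g \left(\frac{1}{-4 - 34} + A\right) = - \frac{391 \left(\frac{1}{-4 - 34} + 9\right)}{14} = - \frac{391 \left(\frac{1}{-38} + 9\right)}{14} = - \frac{391 \left(- \frac{1}{38} + 9\right)}{14} = \left(- \frac{391}{14}\right) \frac{341}{38} = - \frac{133331}{532}$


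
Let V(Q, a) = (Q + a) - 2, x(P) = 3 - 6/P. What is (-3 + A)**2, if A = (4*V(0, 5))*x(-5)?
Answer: 56169/25 ≈ 2246.8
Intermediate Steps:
x(P) = 3 - 6/P
V(Q, a) = -2 + Q + a
A = 252/5 (A = (4*(-2 + 0 + 5))*(3 - 6/(-5)) = (4*3)*(3 - 6*(-1/5)) = 12*(3 + 6/5) = 12*(21/5) = 252/5 ≈ 50.400)
(-3 + A)**2 = (-3 + 252/5)**2 = (237/5)**2 = 56169/25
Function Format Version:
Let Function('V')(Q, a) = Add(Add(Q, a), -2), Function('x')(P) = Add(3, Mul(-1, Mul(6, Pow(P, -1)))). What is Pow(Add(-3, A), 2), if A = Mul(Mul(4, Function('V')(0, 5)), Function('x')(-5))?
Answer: Rational(56169, 25) ≈ 2246.8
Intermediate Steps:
Function('x')(P) = Add(3, Mul(-6, Pow(P, -1)))
Function('V')(Q, a) = Add(-2, Q, a)
A = Rational(252, 5) (A = Mul(Mul(4, Add(-2, 0, 5)), Add(3, Mul(-6, Pow(-5, -1)))) = Mul(Mul(4, 3), Add(3, Mul(-6, Rational(-1, 5)))) = Mul(12, Add(3, Rational(6, 5))) = Mul(12, Rational(21, 5)) = Rational(252, 5) ≈ 50.400)
Pow(Add(-3, A), 2) = Pow(Add(-3, Rational(252, 5)), 2) = Pow(Rational(237, 5), 2) = Rational(56169, 25)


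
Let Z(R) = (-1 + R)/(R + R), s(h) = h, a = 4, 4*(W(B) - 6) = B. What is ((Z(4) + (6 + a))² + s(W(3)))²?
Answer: 53597041/4096 ≈ 13085.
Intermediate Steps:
W(B) = 6 + B/4
Z(R) = (-1 + R)/(2*R) (Z(R) = (-1 + R)/((2*R)) = (-1 + R)*(1/(2*R)) = (-1 + R)/(2*R))
((Z(4) + (6 + a))² + s(W(3)))² = (((½)*(-1 + 4)/4 + (6 + 4))² + (6 + (¼)*3))² = (((½)*(¼)*3 + 10)² + (6 + ¾))² = ((3/8 + 10)² + 27/4)² = ((83/8)² + 27/4)² = (6889/64 + 27/4)² = (7321/64)² = 53597041/4096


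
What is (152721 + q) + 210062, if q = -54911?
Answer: 307872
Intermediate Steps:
(152721 + q) + 210062 = (152721 - 54911) + 210062 = 97810 + 210062 = 307872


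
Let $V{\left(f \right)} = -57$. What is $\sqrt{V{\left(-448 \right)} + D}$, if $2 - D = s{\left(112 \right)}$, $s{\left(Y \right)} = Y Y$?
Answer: $i \sqrt{12599} \approx 112.25 i$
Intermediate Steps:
$s{\left(Y \right)} = Y^{2}$
$D = -12542$ ($D = 2 - 112^{2} = 2 - 12544 = -12542$)
$\sqrt{V{\left(-448 \right)} + D} = \sqrt{-57 - 12542} = \sqrt{-12599} = i \sqrt{12599}$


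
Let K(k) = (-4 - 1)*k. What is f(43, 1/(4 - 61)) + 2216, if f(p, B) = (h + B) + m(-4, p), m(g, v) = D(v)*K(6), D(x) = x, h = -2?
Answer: 52667/57 ≈ 923.98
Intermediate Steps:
K(k) = -5*k
m(g, v) = -30*v (m(g, v) = v*(-5*6) = v*(-30) = -30*v)
f(p, B) = -2 + B - 30*p (f(p, B) = (-2 + B) - 30*p = -2 + B - 30*p)
f(43, 1/(4 - 61)) + 2216 = (-2 + 1/(4 - 61) - 30*43) + 2216 = (-2 + 1/(-57) - 1290) + 2216 = (-2 - 1/57 - 1290) + 2216 = -73645/57 + 2216 = 52667/57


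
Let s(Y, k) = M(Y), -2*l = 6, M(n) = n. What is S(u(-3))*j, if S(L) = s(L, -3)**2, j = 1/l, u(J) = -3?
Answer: -3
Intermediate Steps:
l = -3 (l = -1/2*6 = -3)
j = -1/3 (j = 1/(-3) = -1/3 ≈ -0.33333)
s(Y, k) = Y
S(L) = L**2
S(u(-3))*j = (-3)**2*(-1/3) = 9*(-1/3) = -3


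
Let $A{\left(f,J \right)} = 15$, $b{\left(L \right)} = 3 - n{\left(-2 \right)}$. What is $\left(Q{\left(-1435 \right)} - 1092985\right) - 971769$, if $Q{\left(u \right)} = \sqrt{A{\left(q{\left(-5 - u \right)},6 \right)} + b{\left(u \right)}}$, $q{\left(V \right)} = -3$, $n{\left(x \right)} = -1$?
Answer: $-2064754 + \sqrt{19} \approx -2.0648 \cdot 10^{6}$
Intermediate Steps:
$b{\left(L \right)} = 4$ ($b{\left(L \right)} = 3 - -1 = 3 + 1 = 4$)
$Q{\left(u \right)} = \sqrt{19}$ ($Q{\left(u \right)} = \sqrt{15 + 4} = \sqrt{19}$)
$\left(Q{\left(-1435 \right)} - 1092985\right) - 971769 = \left(\sqrt{19} - 1092985\right) - 971769 = \left(-1092985 + \sqrt{19}\right) - 971769 = -2064754 + \sqrt{19}$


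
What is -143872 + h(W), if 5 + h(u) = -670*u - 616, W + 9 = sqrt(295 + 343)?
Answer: -138463 - 670*sqrt(638) ≈ -1.5539e+5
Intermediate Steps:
W = -9 + sqrt(638) (W = -9 + sqrt(295 + 343) = -9 + sqrt(638) ≈ 16.259)
h(u) = -621 - 670*u (h(u) = -5 + (-670*u - 616) = -5 + (-616 - 670*u) = -621 - 670*u)
-143872 + h(W) = -143872 + (-621 - 670*(-9 + sqrt(638))) = -143872 + (-621 + (6030 - 670*sqrt(638))) = -143872 + (5409 - 670*sqrt(638)) = -138463 - 670*sqrt(638)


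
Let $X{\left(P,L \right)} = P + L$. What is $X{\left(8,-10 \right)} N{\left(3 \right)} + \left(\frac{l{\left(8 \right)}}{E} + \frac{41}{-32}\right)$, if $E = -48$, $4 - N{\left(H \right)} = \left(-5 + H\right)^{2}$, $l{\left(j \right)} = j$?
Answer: $- \frac{139}{96} \approx -1.4479$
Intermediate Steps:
$N{\left(H \right)} = 4 - \left(-5 + H\right)^{2}$
$X{\left(P,L \right)} = L + P$
$X{\left(8,-10 \right)} N{\left(3 \right)} + \left(\frac{l{\left(8 \right)}}{E} + \frac{41}{-32}\right) = \left(-10 + 8\right) \left(4 - \left(-5 + 3\right)^{2}\right) + \left(\frac{8}{-48} + \frac{41}{-32}\right) = - 2 \left(4 - \left(-2\right)^{2}\right) + \left(8 \left(- \frac{1}{48}\right) + 41 \left(- \frac{1}{32}\right)\right) = - 2 \left(4 - 4\right) - \frac{139}{96} = \left(-2\right) 0 - \frac{139}{96} = 0 - \frac{139}{96} = - \frac{139}{96}$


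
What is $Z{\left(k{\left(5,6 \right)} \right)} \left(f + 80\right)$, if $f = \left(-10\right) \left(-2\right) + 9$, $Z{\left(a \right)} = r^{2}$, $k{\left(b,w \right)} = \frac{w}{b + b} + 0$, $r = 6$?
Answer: $3924$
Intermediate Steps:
$k{\left(b,w \right)} = \frac{w}{2 b}$ ($k{\left(b,w \right)} = \frac{w}{2 b} + 0 = \frac{w}{2 b}$)
$Z{\left(a \right)} = 36$ ($Z{\left(a \right)} = 6^{2} = 36$)
$f = 29$ ($f = 20 + 9 = 29$)
$Z{\left(k{\left(5,6 \right)} \right)} \left(f + 80\right) = 36 \left(29 + 80\right) = 36 \cdot 109 = 3924$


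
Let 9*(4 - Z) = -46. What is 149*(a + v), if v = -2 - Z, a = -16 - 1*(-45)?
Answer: 23989/9 ≈ 2665.4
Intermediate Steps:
Z = 82/9 (Z = 4 - ⅑*(-46) = 4 + 46/9 = 82/9 ≈ 9.1111)
a = 29 (a = -16 + 45 = 29)
v = -100/9 (v = -2 - 1*82/9 = -2 - 82/9 = -100/9 ≈ -11.111)
149*(a + v) = 149*(29 - 100/9) = 149*(161/9) = 23989/9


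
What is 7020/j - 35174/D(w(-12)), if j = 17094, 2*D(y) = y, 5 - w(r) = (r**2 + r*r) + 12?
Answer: 200766602/840455 ≈ 238.88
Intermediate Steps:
w(r) = -7 - 2*r**2 (w(r) = 5 - ((r**2 + r*r) + 12) = 5 - ((r**2 + r**2) + 12) = 5 - (2*r**2 + 12) = 5 - (12 + 2*r**2) = 5 + (-12 - 2*r**2) = -7 - 2*r**2)
D(y) = y/2
7020/j - 35174/D(w(-12)) = 7020/17094 - 35174*2/(-7 - 2*(-12)**2) = 7020*(1/17094) - 35174*2/(-7 - 2*144) = 1170/2849 - 35174*2/(-7 - 288) = 1170/2849 - 35174/((1/2)*(-295)) = 1170/2849 - 35174/(-295/2) = 1170/2849 - 35174*(-2/295) = 1170/2849 + 70348/295 = 200766602/840455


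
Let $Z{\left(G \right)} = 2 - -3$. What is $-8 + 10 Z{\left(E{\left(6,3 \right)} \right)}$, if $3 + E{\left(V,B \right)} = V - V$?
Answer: $42$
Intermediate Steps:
$E{\left(V,B \right)} = -3$ ($E{\left(V,B \right)} = -3 + \left(V - V\right) = -3 + 0 = -3$)
$Z{\left(G \right)} = 5$ ($Z{\left(G \right)} = 2 + 3 = 5$)
$-8 + 10 Z{\left(E{\left(6,3 \right)} \right)} = -8 + 10 \cdot 5 = -8 + 50 = 42$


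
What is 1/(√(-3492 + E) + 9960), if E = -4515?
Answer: 3320/33069869 - I*√8007/99209607 ≈ 0.00010039 - 9.0195e-7*I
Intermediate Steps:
1/(√(-3492 + E) + 9960) = 1/(√(-3492 - 4515) + 9960) = 1/(√(-8007) + 9960) = 1/(I*√8007 + 9960) = 1/(9960 + I*√8007)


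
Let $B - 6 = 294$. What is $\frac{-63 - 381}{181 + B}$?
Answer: $- \frac{12}{13} \approx -0.92308$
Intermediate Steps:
$B = 300$ ($B = 6 + 294 = 300$)
$\frac{-63 - 381}{181 + B} = \frac{-63 - 381}{181 + 300} = - \frac{444}{481} = \left(-444\right) \frac{1}{481} = - \frac{12}{13}$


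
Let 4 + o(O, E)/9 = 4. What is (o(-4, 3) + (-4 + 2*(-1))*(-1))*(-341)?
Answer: -2046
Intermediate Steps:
o(O, E) = 0 (o(O, E) = -36 + 9*4 = -36 + 36 = 0)
(o(-4, 3) + (-4 + 2*(-1))*(-1))*(-341) = (0 + (-4 + 2*(-1))*(-1))*(-341) = (0 + (-4 - 2)*(-1))*(-341) = (0 - 6*(-1))*(-341) = (0 + 6)*(-341) = 6*(-341) = -2046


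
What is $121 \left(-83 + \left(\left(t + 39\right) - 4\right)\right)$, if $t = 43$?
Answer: $-605$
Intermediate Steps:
$121 \left(-83 + \left(\left(t + 39\right) - 4\right)\right) = 121 \left(-83 + \left(\left(43 + 39\right) - 4\right)\right) = 121 \left(-83 + \left(82 - 4\right)\right) = 121 \left(-83 + 78\right) = 121 \left(-5\right) = -605$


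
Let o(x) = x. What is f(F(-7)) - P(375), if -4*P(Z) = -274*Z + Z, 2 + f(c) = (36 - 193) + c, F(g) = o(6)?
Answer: -102987/4 ≈ -25747.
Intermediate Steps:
F(g) = 6
f(c) = -159 + c (f(c) = -2 + ((36 - 193) + c) = -2 + (-157 + c) = -159 + c)
P(Z) = 273*Z/4 (P(Z) = -(-274*Z + Z)/4 = -(-273)*Z/4 = 273*Z/4)
f(F(-7)) - P(375) = (-159 + 6) - 273*375/4 = -153 - 1*102375/4 = -153 - 102375/4 = -102987/4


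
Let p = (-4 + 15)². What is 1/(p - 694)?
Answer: -1/573 ≈ -0.0017452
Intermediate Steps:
p = 121 (p = 11² = 121)
1/(p - 694) = 1/(121 - 694) = 1/(-573) = -1/573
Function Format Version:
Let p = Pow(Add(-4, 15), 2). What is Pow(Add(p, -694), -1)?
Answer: Rational(-1, 573) ≈ -0.0017452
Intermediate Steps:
p = 121 (p = Pow(11, 2) = 121)
Pow(Add(p, -694), -1) = Pow(Add(121, -694), -1) = Pow(-573, -1) = Rational(-1, 573)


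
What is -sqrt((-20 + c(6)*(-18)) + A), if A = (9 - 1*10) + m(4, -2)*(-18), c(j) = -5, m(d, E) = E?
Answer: -sqrt(105) ≈ -10.247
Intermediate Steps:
A = 35 (A = (9 - 1*10) - 2*(-18) = (9 - 10) + 36 = -1 + 36 = 35)
-sqrt((-20 + c(6)*(-18)) + A) = -sqrt((-20 - 5*(-18)) + 35) = -sqrt((-20 + 90) + 35) = -sqrt(70 + 35) = -sqrt(105)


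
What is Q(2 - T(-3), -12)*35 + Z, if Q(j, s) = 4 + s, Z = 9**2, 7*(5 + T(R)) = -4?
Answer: -199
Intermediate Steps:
T(R) = -39/7 (T(R) = -5 + (1/7)*(-4) = -5 - 4/7 = -39/7)
Z = 81
Q(2 - T(-3), -12)*35 + Z = (4 - 12)*35 + 81 = -8*35 + 81 = -280 + 81 = -199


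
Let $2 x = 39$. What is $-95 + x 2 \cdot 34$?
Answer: $1231$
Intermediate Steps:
$x = \frac{39}{2}$ ($x = \frac{1}{2} \cdot 39 = \frac{39}{2} \approx 19.5$)
$-95 + x 2 \cdot 34 = -95 + \frac{39 \cdot 2 \cdot 34}{2} = -95 + \frac{39}{2} \cdot 68 = -95 + 1326 = 1231$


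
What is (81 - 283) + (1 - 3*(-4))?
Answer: -189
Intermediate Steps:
(81 - 283) + (1 - 3*(-4)) = -202 + (1 + 12) = -202 + 13 = -189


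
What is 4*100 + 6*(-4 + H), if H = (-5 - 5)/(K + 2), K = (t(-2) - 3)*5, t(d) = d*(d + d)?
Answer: 3364/9 ≈ 373.78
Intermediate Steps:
t(d) = 2*d**2 (t(d) = d*(2*d) = 2*d**2)
K = 25 (K = (2*(-2)**2 - 3)*5 = (2*4 - 3)*5 = (8 - 3)*5 = 5*5 = 25)
H = -10/27 (H = (-5 - 5)/(25 + 2) = -10/27 ≈ -0.37037)
4*100 + 6*(-4 + H) = 4*100 + 6*(-4 - 10/27) = 400 + 6*(-118/27) = 400 - 236/9 = 3364/9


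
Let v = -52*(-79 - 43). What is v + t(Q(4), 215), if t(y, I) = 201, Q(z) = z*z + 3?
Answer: 6545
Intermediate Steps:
Q(z) = 3 + z² (Q(z) = z² + 3 = 3 + z²)
v = 6344 (v = -52*(-122) = 6344)
v + t(Q(4), 215) = 6344 + 201 = 6545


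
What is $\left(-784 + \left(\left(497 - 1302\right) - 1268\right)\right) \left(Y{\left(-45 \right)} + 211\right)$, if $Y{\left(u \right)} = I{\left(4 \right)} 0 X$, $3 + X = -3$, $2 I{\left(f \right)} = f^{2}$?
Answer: $-602827$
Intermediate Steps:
$I{\left(f \right)} = \frac{f^{2}}{2}$
$X = -6$ ($X = -3 - 3 = -6$)
$Y{\left(u \right)} = 0$ ($Y{\left(u \right)} = \frac{4^{2}}{2} \cdot 0 \left(-6\right) = \frac{1}{2} \cdot 16 \cdot 0 \left(-6\right) = 8 \cdot 0 \left(-6\right) = 0 \left(-6\right) = 0$)
$\left(-784 + \left(\left(497 - 1302\right) - 1268\right)\right) \left(Y{\left(-45 \right)} + 211\right) = \left(-784 + \left(\left(497 - 1302\right) - 1268\right)\right) \left(0 + 211\right) = \left(-784 - 2073\right) 211 = \left(-2857\right) 211 = -602827$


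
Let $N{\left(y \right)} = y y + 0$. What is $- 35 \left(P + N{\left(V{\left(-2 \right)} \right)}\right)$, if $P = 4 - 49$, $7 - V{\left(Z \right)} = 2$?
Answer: $700$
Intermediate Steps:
$V{\left(Z \right)} = 5$ ($V{\left(Z \right)} = 7 - 2 = 5$)
$N{\left(y \right)} = y^{2}$ ($N{\left(y \right)} = y^{2} + 0 = y^{2}$)
$P = -45$ ($P = 4 - 49 = -45$)
$- 35 \left(P + N{\left(V{\left(-2 \right)} \right)}\right) = - 35 \left(-45 + 5^{2}\right) = - 35 \left(-45 + 25\right) = \left(-35\right) \left(-20\right) = 700$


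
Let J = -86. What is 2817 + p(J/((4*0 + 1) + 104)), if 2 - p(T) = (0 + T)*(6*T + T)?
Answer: 4432529/1575 ≈ 2814.3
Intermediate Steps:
p(T) = 2 - 7*T**2 (p(T) = 2 - (0 + T)*(6*T + T) = 2 - T*7*T = 2 - 7*T**2)
2817 + p(J/((4*0 + 1) + 104)) = 2817 + (2 - 7*7396/((4*0 + 1) + 104)**2) = 2817 + (2 - 7*7396/((0 + 1) + 104)**2) = 2817 + (2 - 7*7396/(1 + 104)**2) = 2817 + (2 - 7*(-86/105)**2) = 2817 + (2 - 7*7396/11025) = 2817 + (2 - 7396/1575) = 2817 - 4246/1575 = 4432529/1575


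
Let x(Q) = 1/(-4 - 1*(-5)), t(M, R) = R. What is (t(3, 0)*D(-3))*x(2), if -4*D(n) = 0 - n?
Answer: 0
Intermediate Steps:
D(n) = n/4 (D(n) = -(0 - n)/4 = -(-1)*n/4 = n/4)
x(Q) = 1 (x(Q) = 1/(-4 + 5) = 1/1 = 1)
(t(3, 0)*D(-3))*x(2) = (0*((¼)*(-3)))*1 = (0*(-¾))*1 = 0*1 = 0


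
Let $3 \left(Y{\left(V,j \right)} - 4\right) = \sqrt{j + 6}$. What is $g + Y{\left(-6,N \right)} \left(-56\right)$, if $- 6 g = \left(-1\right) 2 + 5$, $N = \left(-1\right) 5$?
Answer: $- \frac{1459}{6} \approx -243.17$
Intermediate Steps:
$N = -5$
$g = - \frac{1}{2}$ ($g = - \frac{\left(-1\right) 2 + 5}{6} = - \frac{-2 + 5}{6} = \left(- \frac{1}{6}\right) 3 = - \frac{1}{2} \approx -0.5$)
$Y{\left(V,j \right)} = 4 + \frac{\sqrt{6 + j}}{3}$ ($Y{\left(V,j \right)} = 4 + \frac{\sqrt{j + 6}}{3} = 4 + \frac{\sqrt{6 + j}}{3}$)
$g + Y{\left(-6,N \right)} \left(-56\right) = - \frac{1}{2} + \left(4 + \frac{\sqrt{6 - 5}}{3}\right) \left(-56\right) = - \frac{1}{2} + \left(4 + \frac{\sqrt{1}}{3}\right) \left(-56\right) = - \frac{1}{2} + \left(4 + \frac{1}{3} \cdot 1\right) \left(-56\right) = - \frac{1}{2} + \left(4 + \frac{1}{3}\right) \left(-56\right) = - \frac{1}{2} + \frac{13}{3} \left(-56\right) = - \frac{1}{2} - \frac{728}{3} = - \frac{1459}{6}$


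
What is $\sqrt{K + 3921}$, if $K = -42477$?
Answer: $18 i \sqrt{119} \approx 196.36 i$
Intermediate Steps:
$\sqrt{K + 3921} = \sqrt{-42477 + 3921} = \sqrt{-38556} = 18 i \sqrt{119}$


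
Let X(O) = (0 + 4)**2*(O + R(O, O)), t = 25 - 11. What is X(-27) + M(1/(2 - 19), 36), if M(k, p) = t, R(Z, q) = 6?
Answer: -322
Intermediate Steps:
t = 14
M(k, p) = 14
X(O) = 96 + 16*O (X(O) = (0 + 4)**2*(O + 6) = 4**2*(6 + O) = 16*(6 + O) = 96 + 16*O)
X(-27) + M(1/(2 - 19), 36) = (96 + 16*(-27)) + 14 = (96 - 432) + 14 = -336 + 14 = -322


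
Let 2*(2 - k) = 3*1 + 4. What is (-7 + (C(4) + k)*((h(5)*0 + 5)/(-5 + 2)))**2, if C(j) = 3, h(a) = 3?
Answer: 361/4 ≈ 90.250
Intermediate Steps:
k = -3/2 (k = 2 - (3*1 + 4)/2 = 2 - (3 + 4)/2 = 2 - 1/2*7 = 2 - 7/2 = -3/2 ≈ -1.5000)
(-7 + (C(4) + k)*((h(5)*0 + 5)/(-5 + 2)))**2 = (-7 + (3 - 3/2)*((3*0 + 5)/(-5 + 2)))**2 = (-7 + 3*((0 + 5)/(-3))/2)**2 = (-7 + 3*(5*(-1/3))/2)**2 = (-7 + (3/2)*(-5/3))**2 = (-7 - 5/2)**2 = (-19/2)**2 = 361/4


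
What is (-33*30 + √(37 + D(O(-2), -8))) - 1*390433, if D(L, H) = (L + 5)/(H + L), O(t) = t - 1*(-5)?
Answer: -391423 + √885/5 ≈ -3.9142e+5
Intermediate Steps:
O(t) = 5 + t (O(t) = t + 5 = 5 + t)
D(L, H) = (5 + L)/(H + L)
(-33*30 + √(37 + D(O(-2), -8))) - 1*390433 = (-33*30 + √(37 + (5 + (5 - 2))/(-8 + (5 - 2)))) - 1*390433 = (-990 + √(37 + (5 + 3)/(-8 + 3))) - 390433 = (-990 + √(37 + 8/(-5))) - 390433 = (-990 + √(37 - ⅕*8)) - 390433 = (-990 + √(37 - 8/5)) - 390433 = (-990 + √(177/5)) - 390433 = (-990 + √885/5) - 390433 = -391423 + √885/5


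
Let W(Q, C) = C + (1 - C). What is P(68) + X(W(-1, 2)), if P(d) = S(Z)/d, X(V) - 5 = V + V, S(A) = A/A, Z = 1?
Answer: 477/68 ≈ 7.0147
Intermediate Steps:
W(Q, C) = 1
S(A) = 1
X(V) = 5 + 2*V (X(V) = 5 + (V + V) = 5 + 2*V)
P(d) = 1/d
P(68) + X(W(-1, 2)) = 1/68 + (5 + 2*1) = 1/68 + (5 + 2) = 1/68 + 7 = 477/68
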